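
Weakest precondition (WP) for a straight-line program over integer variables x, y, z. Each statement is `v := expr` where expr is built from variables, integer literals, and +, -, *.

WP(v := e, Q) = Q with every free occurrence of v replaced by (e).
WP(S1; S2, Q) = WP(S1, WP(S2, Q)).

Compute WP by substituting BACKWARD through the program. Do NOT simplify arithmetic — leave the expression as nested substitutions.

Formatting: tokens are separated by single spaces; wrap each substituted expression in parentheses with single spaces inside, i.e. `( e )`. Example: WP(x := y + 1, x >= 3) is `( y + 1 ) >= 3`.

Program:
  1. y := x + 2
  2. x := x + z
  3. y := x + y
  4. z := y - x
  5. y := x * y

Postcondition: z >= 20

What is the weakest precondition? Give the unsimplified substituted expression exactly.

post: z >= 20
stmt 5: y := x * y  -- replace 0 occurrence(s) of y with (x * y)
  => z >= 20
stmt 4: z := y - x  -- replace 1 occurrence(s) of z with (y - x)
  => ( y - x ) >= 20
stmt 3: y := x + y  -- replace 1 occurrence(s) of y with (x + y)
  => ( ( x + y ) - x ) >= 20
stmt 2: x := x + z  -- replace 2 occurrence(s) of x with (x + z)
  => ( ( ( x + z ) + y ) - ( x + z ) ) >= 20
stmt 1: y := x + 2  -- replace 1 occurrence(s) of y with (x + 2)
  => ( ( ( x + z ) + ( x + 2 ) ) - ( x + z ) ) >= 20

Answer: ( ( ( x + z ) + ( x + 2 ) ) - ( x + z ) ) >= 20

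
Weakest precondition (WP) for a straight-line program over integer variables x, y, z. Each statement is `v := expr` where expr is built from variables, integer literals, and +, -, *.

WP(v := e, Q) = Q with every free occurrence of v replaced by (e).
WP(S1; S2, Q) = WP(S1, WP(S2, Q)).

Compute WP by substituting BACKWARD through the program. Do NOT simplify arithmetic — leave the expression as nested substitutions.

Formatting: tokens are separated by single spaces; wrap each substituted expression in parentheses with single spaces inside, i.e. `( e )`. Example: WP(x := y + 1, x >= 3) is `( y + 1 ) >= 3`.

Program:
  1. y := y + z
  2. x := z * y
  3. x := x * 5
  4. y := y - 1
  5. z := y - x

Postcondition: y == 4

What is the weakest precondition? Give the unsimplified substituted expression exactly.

Answer: ( ( y + z ) - 1 ) == 4

Derivation:
post: y == 4
stmt 5: z := y - x  -- replace 0 occurrence(s) of z with (y - x)
  => y == 4
stmt 4: y := y - 1  -- replace 1 occurrence(s) of y with (y - 1)
  => ( y - 1 ) == 4
stmt 3: x := x * 5  -- replace 0 occurrence(s) of x with (x * 5)
  => ( y - 1 ) == 4
stmt 2: x := z * y  -- replace 0 occurrence(s) of x with (z * y)
  => ( y - 1 ) == 4
stmt 1: y := y + z  -- replace 1 occurrence(s) of y with (y + z)
  => ( ( y + z ) - 1 ) == 4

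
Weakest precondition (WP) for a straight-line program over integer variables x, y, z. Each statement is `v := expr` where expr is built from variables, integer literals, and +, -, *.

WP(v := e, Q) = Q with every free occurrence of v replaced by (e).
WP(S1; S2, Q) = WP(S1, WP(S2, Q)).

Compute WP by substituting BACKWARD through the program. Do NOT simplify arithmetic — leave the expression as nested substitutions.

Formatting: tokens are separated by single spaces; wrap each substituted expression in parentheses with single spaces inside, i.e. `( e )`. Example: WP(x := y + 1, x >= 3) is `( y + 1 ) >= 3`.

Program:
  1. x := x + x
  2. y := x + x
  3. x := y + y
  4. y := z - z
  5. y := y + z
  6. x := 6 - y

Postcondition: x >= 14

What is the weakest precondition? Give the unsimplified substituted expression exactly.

post: x >= 14
stmt 6: x := 6 - y  -- replace 1 occurrence(s) of x with (6 - y)
  => ( 6 - y ) >= 14
stmt 5: y := y + z  -- replace 1 occurrence(s) of y with (y + z)
  => ( 6 - ( y + z ) ) >= 14
stmt 4: y := z - z  -- replace 1 occurrence(s) of y with (z - z)
  => ( 6 - ( ( z - z ) + z ) ) >= 14
stmt 3: x := y + y  -- replace 0 occurrence(s) of x with (y + y)
  => ( 6 - ( ( z - z ) + z ) ) >= 14
stmt 2: y := x + x  -- replace 0 occurrence(s) of y with (x + x)
  => ( 6 - ( ( z - z ) + z ) ) >= 14
stmt 1: x := x + x  -- replace 0 occurrence(s) of x with (x + x)
  => ( 6 - ( ( z - z ) + z ) ) >= 14

Answer: ( 6 - ( ( z - z ) + z ) ) >= 14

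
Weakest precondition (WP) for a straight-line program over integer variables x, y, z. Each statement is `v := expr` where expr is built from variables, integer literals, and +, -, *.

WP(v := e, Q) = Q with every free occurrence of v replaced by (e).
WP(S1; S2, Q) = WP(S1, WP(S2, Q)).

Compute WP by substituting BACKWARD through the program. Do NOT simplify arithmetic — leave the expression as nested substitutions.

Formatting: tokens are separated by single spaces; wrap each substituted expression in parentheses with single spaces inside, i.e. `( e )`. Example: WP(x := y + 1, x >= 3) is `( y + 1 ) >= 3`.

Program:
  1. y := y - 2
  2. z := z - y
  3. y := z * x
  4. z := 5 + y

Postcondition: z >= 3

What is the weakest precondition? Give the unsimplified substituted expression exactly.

post: z >= 3
stmt 4: z := 5 + y  -- replace 1 occurrence(s) of z with (5 + y)
  => ( 5 + y ) >= 3
stmt 3: y := z * x  -- replace 1 occurrence(s) of y with (z * x)
  => ( 5 + ( z * x ) ) >= 3
stmt 2: z := z - y  -- replace 1 occurrence(s) of z with (z - y)
  => ( 5 + ( ( z - y ) * x ) ) >= 3
stmt 1: y := y - 2  -- replace 1 occurrence(s) of y with (y - 2)
  => ( 5 + ( ( z - ( y - 2 ) ) * x ) ) >= 3

Answer: ( 5 + ( ( z - ( y - 2 ) ) * x ) ) >= 3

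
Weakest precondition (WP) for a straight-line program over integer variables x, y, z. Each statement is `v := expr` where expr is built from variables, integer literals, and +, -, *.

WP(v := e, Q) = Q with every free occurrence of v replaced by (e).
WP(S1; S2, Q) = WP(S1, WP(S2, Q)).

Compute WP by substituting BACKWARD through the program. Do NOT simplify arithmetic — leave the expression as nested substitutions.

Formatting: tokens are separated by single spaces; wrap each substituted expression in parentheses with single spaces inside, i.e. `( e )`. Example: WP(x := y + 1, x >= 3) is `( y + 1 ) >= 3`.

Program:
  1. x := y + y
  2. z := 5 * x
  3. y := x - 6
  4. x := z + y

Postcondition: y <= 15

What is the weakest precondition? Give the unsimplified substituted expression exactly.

post: y <= 15
stmt 4: x := z + y  -- replace 0 occurrence(s) of x with (z + y)
  => y <= 15
stmt 3: y := x - 6  -- replace 1 occurrence(s) of y with (x - 6)
  => ( x - 6 ) <= 15
stmt 2: z := 5 * x  -- replace 0 occurrence(s) of z with (5 * x)
  => ( x - 6 ) <= 15
stmt 1: x := y + y  -- replace 1 occurrence(s) of x with (y + y)
  => ( ( y + y ) - 6 ) <= 15

Answer: ( ( y + y ) - 6 ) <= 15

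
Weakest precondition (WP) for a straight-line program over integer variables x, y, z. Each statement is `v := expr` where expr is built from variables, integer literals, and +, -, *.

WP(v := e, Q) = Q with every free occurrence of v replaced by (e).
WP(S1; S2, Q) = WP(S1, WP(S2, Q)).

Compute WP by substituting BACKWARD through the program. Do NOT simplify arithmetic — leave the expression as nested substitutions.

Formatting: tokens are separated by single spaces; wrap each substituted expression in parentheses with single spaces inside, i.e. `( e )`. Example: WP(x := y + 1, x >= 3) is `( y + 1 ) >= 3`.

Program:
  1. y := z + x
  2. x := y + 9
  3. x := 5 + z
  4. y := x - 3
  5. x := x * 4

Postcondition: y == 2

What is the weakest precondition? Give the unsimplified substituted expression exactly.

Answer: ( ( 5 + z ) - 3 ) == 2

Derivation:
post: y == 2
stmt 5: x := x * 4  -- replace 0 occurrence(s) of x with (x * 4)
  => y == 2
stmt 4: y := x - 3  -- replace 1 occurrence(s) of y with (x - 3)
  => ( x - 3 ) == 2
stmt 3: x := 5 + z  -- replace 1 occurrence(s) of x with (5 + z)
  => ( ( 5 + z ) - 3 ) == 2
stmt 2: x := y + 9  -- replace 0 occurrence(s) of x with (y + 9)
  => ( ( 5 + z ) - 3 ) == 2
stmt 1: y := z + x  -- replace 0 occurrence(s) of y with (z + x)
  => ( ( 5 + z ) - 3 ) == 2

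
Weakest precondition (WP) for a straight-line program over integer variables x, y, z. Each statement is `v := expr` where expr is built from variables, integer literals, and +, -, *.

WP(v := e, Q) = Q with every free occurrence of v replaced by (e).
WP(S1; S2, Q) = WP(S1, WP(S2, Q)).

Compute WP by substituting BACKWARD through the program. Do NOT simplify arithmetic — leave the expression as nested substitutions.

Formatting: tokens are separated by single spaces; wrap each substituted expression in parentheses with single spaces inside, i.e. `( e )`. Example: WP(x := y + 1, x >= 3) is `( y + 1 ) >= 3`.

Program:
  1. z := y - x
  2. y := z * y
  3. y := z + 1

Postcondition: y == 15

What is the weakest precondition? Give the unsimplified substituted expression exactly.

post: y == 15
stmt 3: y := z + 1  -- replace 1 occurrence(s) of y with (z + 1)
  => ( z + 1 ) == 15
stmt 2: y := z * y  -- replace 0 occurrence(s) of y with (z * y)
  => ( z + 1 ) == 15
stmt 1: z := y - x  -- replace 1 occurrence(s) of z with (y - x)
  => ( ( y - x ) + 1 ) == 15

Answer: ( ( y - x ) + 1 ) == 15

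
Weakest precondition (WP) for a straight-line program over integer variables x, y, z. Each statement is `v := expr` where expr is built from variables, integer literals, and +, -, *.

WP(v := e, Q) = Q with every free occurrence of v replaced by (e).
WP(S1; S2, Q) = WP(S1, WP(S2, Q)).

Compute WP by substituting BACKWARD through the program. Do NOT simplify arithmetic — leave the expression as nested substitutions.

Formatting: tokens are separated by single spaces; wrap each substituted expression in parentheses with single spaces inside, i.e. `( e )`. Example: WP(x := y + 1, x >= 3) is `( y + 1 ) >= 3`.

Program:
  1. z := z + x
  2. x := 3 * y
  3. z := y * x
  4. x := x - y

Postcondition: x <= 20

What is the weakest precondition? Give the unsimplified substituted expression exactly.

Answer: ( ( 3 * y ) - y ) <= 20

Derivation:
post: x <= 20
stmt 4: x := x - y  -- replace 1 occurrence(s) of x with (x - y)
  => ( x - y ) <= 20
stmt 3: z := y * x  -- replace 0 occurrence(s) of z with (y * x)
  => ( x - y ) <= 20
stmt 2: x := 3 * y  -- replace 1 occurrence(s) of x with (3 * y)
  => ( ( 3 * y ) - y ) <= 20
stmt 1: z := z + x  -- replace 0 occurrence(s) of z with (z + x)
  => ( ( 3 * y ) - y ) <= 20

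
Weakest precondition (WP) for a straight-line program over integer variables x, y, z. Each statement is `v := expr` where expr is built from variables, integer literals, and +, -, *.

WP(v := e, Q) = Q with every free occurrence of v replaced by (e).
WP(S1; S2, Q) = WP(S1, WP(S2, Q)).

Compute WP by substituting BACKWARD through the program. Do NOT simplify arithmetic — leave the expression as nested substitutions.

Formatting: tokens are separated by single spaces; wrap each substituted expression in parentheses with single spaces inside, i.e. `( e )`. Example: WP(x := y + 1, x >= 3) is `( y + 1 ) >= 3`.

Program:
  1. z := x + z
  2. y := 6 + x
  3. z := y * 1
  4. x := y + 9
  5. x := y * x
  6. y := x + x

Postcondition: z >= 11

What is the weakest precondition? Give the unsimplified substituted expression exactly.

Answer: ( ( 6 + x ) * 1 ) >= 11

Derivation:
post: z >= 11
stmt 6: y := x + x  -- replace 0 occurrence(s) of y with (x + x)
  => z >= 11
stmt 5: x := y * x  -- replace 0 occurrence(s) of x with (y * x)
  => z >= 11
stmt 4: x := y + 9  -- replace 0 occurrence(s) of x with (y + 9)
  => z >= 11
stmt 3: z := y * 1  -- replace 1 occurrence(s) of z with (y * 1)
  => ( y * 1 ) >= 11
stmt 2: y := 6 + x  -- replace 1 occurrence(s) of y with (6 + x)
  => ( ( 6 + x ) * 1 ) >= 11
stmt 1: z := x + z  -- replace 0 occurrence(s) of z with (x + z)
  => ( ( 6 + x ) * 1 ) >= 11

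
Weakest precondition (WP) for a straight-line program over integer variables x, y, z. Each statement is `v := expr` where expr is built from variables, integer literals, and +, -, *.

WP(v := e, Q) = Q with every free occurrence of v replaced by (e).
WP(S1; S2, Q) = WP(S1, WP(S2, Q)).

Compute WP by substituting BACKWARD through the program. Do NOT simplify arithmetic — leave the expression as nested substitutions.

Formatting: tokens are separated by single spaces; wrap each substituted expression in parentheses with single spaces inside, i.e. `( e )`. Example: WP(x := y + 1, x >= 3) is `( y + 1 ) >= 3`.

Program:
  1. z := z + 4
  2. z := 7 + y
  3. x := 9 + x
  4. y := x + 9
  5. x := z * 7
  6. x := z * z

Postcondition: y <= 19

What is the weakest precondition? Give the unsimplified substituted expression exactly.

post: y <= 19
stmt 6: x := z * z  -- replace 0 occurrence(s) of x with (z * z)
  => y <= 19
stmt 5: x := z * 7  -- replace 0 occurrence(s) of x with (z * 7)
  => y <= 19
stmt 4: y := x + 9  -- replace 1 occurrence(s) of y with (x + 9)
  => ( x + 9 ) <= 19
stmt 3: x := 9 + x  -- replace 1 occurrence(s) of x with (9 + x)
  => ( ( 9 + x ) + 9 ) <= 19
stmt 2: z := 7 + y  -- replace 0 occurrence(s) of z with (7 + y)
  => ( ( 9 + x ) + 9 ) <= 19
stmt 1: z := z + 4  -- replace 0 occurrence(s) of z with (z + 4)
  => ( ( 9 + x ) + 9 ) <= 19

Answer: ( ( 9 + x ) + 9 ) <= 19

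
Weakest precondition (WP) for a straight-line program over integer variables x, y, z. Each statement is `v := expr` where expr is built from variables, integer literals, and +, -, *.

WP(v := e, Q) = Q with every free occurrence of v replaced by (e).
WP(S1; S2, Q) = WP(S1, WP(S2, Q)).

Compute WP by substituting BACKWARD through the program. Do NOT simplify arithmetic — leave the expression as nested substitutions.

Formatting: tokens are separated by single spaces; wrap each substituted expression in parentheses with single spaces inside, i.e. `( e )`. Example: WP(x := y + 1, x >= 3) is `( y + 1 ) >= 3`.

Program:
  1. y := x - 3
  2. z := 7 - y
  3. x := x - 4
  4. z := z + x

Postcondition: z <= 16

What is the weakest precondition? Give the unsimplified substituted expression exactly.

Answer: ( ( 7 - ( x - 3 ) ) + ( x - 4 ) ) <= 16

Derivation:
post: z <= 16
stmt 4: z := z + x  -- replace 1 occurrence(s) of z with (z + x)
  => ( z + x ) <= 16
stmt 3: x := x - 4  -- replace 1 occurrence(s) of x with (x - 4)
  => ( z + ( x - 4 ) ) <= 16
stmt 2: z := 7 - y  -- replace 1 occurrence(s) of z with (7 - y)
  => ( ( 7 - y ) + ( x - 4 ) ) <= 16
stmt 1: y := x - 3  -- replace 1 occurrence(s) of y with (x - 3)
  => ( ( 7 - ( x - 3 ) ) + ( x - 4 ) ) <= 16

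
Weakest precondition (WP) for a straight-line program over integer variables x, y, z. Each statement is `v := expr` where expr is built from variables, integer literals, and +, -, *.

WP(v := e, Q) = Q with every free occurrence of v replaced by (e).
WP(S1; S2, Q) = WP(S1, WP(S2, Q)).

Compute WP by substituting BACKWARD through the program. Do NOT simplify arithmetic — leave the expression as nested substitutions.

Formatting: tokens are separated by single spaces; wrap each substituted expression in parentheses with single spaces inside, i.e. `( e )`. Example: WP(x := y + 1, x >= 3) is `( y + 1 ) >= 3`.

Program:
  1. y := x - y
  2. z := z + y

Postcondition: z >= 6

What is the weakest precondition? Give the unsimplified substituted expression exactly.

post: z >= 6
stmt 2: z := z + y  -- replace 1 occurrence(s) of z with (z + y)
  => ( z + y ) >= 6
stmt 1: y := x - y  -- replace 1 occurrence(s) of y with (x - y)
  => ( z + ( x - y ) ) >= 6

Answer: ( z + ( x - y ) ) >= 6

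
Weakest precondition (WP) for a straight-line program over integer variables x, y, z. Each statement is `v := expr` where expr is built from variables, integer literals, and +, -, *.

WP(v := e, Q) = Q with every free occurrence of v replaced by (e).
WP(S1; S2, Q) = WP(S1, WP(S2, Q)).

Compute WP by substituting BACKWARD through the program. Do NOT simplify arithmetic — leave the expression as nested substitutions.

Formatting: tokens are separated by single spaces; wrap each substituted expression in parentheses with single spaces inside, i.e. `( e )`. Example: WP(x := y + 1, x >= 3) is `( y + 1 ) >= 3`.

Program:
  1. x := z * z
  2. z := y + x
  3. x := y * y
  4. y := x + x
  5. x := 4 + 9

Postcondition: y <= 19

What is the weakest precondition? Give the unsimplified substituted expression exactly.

Answer: ( ( y * y ) + ( y * y ) ) <= 19

Derivation:
post: y <= 19
stmt 5: x := 4 + 9  -- replace 0 occurrence(s) of x with (4 + 9)
  => y <= 19
stmt 4: y := x + x  -- replace 1 occurrence(s) of y with (x + x)
  => ( x + x ) <= 19
stmt 3: x := y * y  -- replace 2 occurrence(s) of x with (y * y)
  => ( ( y * y ) + ( y * y ) ) <= 19
stmt 2: z := y + x  -- replace 0 occurrence(s) of z with (y + x)
  => ( ( y * y ) + ( y * y ) ) <= 19
stmt 1: x := z * z  -- replace 0 occurrence(s) of x with (z * z)
  => ( ( y * y ) + ( y * y ) ) <= 19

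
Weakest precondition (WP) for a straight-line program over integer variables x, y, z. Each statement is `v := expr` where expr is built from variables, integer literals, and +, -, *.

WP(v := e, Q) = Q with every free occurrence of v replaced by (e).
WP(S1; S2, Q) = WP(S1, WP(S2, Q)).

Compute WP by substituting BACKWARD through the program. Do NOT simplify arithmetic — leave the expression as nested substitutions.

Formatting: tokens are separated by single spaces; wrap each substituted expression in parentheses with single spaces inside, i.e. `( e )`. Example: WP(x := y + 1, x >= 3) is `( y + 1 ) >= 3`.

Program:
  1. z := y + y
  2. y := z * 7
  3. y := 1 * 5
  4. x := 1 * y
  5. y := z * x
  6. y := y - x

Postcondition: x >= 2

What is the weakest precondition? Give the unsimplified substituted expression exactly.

post: x >= 2
stmt 6: y := y - x  -- replace 0 occurrence(s) of y with (y - x)
  => x >= 2
stmt 5: y := z * x  -- replace 0 occurrence(s) of y with (z * x)
  => x >= 2
stmt 4: x := 1 * y  -- replace 1 occurrence(s) of x with (1 * y)
  => ( 1 * y ) >= 2
stmt 3: y := 1 * 5  -- replace 1 occurrence(s) of y with (1 * 5)
  => ( 1 * ( 1 * 5 ) ) >= 2
stmt 2: y := z * 7  -- replace 0 occurrence(s) of y with (z * 7)
  => ( 1 * ( 1 * 5 ) ) >= 2
stmt 1: z := y + y  -- replace 0 occurrence(s) of z with (y + y)
  => ( 1 * ( 1 * 5 ) ) >= 2

Answer: ( 1 * ( 1 * 5 ) ) >= 2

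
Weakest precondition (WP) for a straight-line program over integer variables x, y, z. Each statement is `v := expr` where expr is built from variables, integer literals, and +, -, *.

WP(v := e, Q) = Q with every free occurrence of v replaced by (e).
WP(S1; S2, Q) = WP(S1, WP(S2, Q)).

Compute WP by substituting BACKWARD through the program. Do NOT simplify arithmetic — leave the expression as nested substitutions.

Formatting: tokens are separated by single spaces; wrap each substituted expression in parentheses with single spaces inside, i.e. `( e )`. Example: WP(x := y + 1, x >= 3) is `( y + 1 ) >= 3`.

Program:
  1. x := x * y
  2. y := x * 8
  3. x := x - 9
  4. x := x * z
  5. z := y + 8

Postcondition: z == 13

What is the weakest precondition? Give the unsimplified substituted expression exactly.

post: z == 13
stmt 5: z := y + 8  -- replace 1 occurrence(s) of z with (y + 8)
  => ( y + 8 ) == 13
stmt 4: x := x * z  -- replace 0 occurrence(s) of x with (x * z)
  => ( y + 8 ) == 13
stmt 3: x := x - 9  -- replace 0 occurrence(s) of x with (x - 9)
  => ( y + 8 ) == 13
stmt 2: y := x * 8  -- replace 1 occurrence(s) of y with (x * 8)
  => ( ( x * 8 ) + 8 ) == 13
stmt 1: x := x * y  -- replace 1 occurrence(s) of x with (x * y)
  => ( ( ( x * y ) * 8 ) + 8 ) == 13

Answer: ( ( ( x * y ) * 8 ) + 8 ) == 13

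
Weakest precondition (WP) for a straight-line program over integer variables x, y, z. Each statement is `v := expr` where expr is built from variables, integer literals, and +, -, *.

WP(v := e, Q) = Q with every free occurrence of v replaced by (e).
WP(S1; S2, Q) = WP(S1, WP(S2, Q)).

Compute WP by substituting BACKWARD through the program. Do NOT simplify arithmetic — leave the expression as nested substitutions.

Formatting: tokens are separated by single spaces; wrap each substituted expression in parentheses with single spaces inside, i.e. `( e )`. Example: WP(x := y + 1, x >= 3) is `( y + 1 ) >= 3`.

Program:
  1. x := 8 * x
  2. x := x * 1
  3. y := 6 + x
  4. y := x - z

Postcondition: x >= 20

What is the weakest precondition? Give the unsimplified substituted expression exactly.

post: x >= 20
stmt 4: y := x - z  -- replace 0 occurrence(s) of y with (x - z)
  => x >= 20
stmt 3: y := 6 + x  -- replace 0 occurrence(s) of y with (6 + x)
  => x >= 20
stmt 2: x := x * 1  -- replace 1 occurrence(s) of x with (x * 1)
  => ( x * 1 ) >= 20
stmt 1: x := 8 * x  -- replace 1 occurrence(s) of x with (8 * x)
  => ( ( 8 * x ) * 1 ) >= 20

Answer: ( ( 8 * x ) * 1 ) >= 20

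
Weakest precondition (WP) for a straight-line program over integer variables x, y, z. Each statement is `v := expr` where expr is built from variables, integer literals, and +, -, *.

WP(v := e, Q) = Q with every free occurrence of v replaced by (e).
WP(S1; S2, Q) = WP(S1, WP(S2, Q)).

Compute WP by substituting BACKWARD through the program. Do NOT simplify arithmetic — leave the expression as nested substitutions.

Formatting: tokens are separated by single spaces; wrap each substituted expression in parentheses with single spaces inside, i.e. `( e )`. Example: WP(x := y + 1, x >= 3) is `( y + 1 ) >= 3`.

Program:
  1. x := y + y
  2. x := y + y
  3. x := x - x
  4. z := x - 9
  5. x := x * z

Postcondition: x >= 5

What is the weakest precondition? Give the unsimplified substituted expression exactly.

post: x >= 5
stmt 5: x := x * z  -- replace 1 occurrence(s) of x with (x * z)
  => ( x * z ) >= 5
stmt 4: z := x - 9  -- replace 1 occurrence(s) of z with (x - 9)
  => ( x * ( x - 9 ) ) >= 5
stmt 3: x := x - x  -- replace 2 occurrence(s) of x with (x - x)
  => ( ( x - x ) * ( ( x - x ) - 9 ) ) >= 5
stmt 2: x := y + y  -- replace 4 occurrence(s) of x with (y + y)
  => ( ( ( y + y ) - ( y + y ) ) * ( ( ( y + y ) - ( y + y ) ) - 9 ) ) >= 5
stmt 1: x := y + y  -- replace 0 occurrence(s) of x with (y + y)
  => ( ( ( y + y ) - ( y + y ) ) * ( ( ( y + y ) - ( y + y ) ) - 9 ) ) >= 5

Answer: ( ( ( y + y ) - ( y + y ) ) * ( ( ( y + y ) - ( y + y ) ) - 9 ) ) >= 5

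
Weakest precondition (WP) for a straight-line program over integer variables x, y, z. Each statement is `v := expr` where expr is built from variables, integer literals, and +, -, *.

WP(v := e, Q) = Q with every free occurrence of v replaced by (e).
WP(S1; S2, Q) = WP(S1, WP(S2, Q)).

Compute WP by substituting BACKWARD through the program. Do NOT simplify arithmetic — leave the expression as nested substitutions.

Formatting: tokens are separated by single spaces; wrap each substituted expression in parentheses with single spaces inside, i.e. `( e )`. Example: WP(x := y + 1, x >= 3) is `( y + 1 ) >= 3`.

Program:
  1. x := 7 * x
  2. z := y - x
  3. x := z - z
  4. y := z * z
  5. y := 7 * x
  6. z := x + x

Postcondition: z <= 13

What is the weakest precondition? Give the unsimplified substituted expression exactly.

post: z <= 13
stmt 6: z := x + x  -- replace 1 occurrence(s) of z with (x + x)
  => ( x + x ) <= 13
stmt 5: y := 7 * x  -- replace 0 occurrence(s) of y with (7 * x)
  => ( x + x ) <= 13
stmt 4: y := z * z  -- replace 0 occurrence(s) of y with (z * z)
  => ( x + x ) <= 13
stmt 3: x := z - z  -- replace 2 occurrence(s) of x with (z - z)
  => ( ( z - z ) + ( z - z ) ) <= 13
stmt 2: z := y - x  -- replace 4 occurrence(s) of z with (y - x)
  => ( ( ( y - x ) - ( y - x ) ) + ( ( y - x ) - ( y - x ) ) ) <= 13
stmt 1: x := 7 * x  -- replace 4 occurrence(s) of x with (7 * x)
  => ( ( ( y - ( 7 * x ) ) - ( y - ( 7 * x ) ) ) + ( ( y - ( 7 * x ) ) - ( y - ( 7 * x ) ) ) ) <= 13

Answer: ( ( ( y - ( 7 * x ) ) - ( y - ( 7 * x ) ) ) + ( ( y - ( 7 * x ) ) - ( y - ( 7 * x ) ) ) ) <= 13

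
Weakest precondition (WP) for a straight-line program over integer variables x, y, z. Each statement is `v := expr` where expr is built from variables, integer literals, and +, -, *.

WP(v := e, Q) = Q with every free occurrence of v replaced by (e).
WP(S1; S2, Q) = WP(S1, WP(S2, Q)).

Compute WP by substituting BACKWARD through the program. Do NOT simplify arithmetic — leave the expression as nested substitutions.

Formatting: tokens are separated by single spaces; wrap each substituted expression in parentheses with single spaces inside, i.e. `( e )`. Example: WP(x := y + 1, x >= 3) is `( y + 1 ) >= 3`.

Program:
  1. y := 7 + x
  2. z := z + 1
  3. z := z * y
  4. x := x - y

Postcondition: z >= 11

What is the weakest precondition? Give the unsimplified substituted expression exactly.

post: z >= 11
stmt 4: x := x - y  -- replace 0 occurrence(s) of x with (x - y)
  => z >= 11
stmt 3: z := z * y  -- replace 1 occurrence(s) of z with (z * y)
  => ( z * y ) >= 11
stmt 2: z := z + 1  -- replace 1 occurrence(s) of z with (z + 1)
  => ( ( z + 1 ) * y ) >= 11
stmt 1: y := 7 + x  -- replace 1 occurrence(s) of y with (7 + x)
  => ( ( z + 1 ) * ( 7 + x ) ) >= 11

Answer: ( ( z + 1 ) * ( 7 + x ) ) >= 11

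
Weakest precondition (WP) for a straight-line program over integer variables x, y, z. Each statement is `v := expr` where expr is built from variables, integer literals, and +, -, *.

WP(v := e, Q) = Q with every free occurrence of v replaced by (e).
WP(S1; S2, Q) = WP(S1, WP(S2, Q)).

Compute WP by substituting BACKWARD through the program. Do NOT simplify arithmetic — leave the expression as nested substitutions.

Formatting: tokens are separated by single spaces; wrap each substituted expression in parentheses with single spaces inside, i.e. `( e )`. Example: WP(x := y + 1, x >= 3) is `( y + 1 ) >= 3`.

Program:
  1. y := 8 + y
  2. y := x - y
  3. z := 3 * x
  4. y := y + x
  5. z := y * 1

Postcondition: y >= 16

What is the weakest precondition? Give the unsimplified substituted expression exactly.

Answer: ( ( x - ( 8 + y ) ) + x ) >= 16

Derivation:
post: y >= 16
stmt 5: z := y * 1  -- replace 0 occurrence(s) of z with (y * 1)
  => y >= 16
stmt 4: y := y + x  -- replace 1 occurrence(s) of y with (y + x)
  => ( y + x ) >= 16
stmt 3: z := 3 * x  -- replace 0 occurrence(s) of z with (3 * x)
  => ( y + x ) >= 16
stmt 2: y := x - y  -- replace 1 occurrence(s) of y with (x - y)
  => ( ( x - y ) + x ) >= 16
stmt 1: y := 8 + y  -- replace 1 occurrence(s) of y with (8 + y)
  => ( ( x - ( 8 + y ) ) + x ) >= 16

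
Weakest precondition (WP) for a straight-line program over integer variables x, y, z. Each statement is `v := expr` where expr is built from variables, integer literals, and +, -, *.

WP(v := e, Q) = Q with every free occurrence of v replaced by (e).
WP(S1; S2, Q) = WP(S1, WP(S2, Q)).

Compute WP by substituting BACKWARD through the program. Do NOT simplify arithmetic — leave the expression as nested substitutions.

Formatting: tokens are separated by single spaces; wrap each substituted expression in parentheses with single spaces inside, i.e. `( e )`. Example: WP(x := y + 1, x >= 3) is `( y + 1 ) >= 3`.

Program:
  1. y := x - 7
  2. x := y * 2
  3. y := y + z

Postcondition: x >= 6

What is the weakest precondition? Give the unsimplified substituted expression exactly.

Answer: ( ( x - 7 ) * 2 ) >= 6

Derivation:
post: x >= 6
stmt 3: y := y + z  -- replace 0 occurrence(s) of y with (y + z)
  => x >= 6
stmt 2: x := y * 2  -- replace 1 occurrence(s) of x with (y * 2)
  => ( y * 2 ) >= 6
stmt 1: y := x - 7  -- replace 1 occurrence(s) of y with (x - 7)
  => ( ( x - 7 ) * 2 ) >= 6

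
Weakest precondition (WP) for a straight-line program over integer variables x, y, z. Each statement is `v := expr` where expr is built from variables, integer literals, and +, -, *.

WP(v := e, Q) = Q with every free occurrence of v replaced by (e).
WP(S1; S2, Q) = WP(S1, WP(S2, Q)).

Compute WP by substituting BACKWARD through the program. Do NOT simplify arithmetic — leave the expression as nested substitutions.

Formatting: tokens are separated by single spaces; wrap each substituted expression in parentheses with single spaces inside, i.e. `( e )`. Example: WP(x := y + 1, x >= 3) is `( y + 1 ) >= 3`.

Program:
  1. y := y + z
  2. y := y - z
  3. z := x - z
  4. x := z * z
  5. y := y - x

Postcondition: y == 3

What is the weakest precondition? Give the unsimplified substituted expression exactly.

Answer: ( ( ( y + z ) - z ) - ( ( x - z ) * ( x - z ) ) ) == 3

Derivation:
post: y == 3
stmt 5: y := y - x  -- replace 1 occurrence(s) of y with (y - x)
  => ( y - x ) == 3
stmt 4: x := z * z  -- replace 1 occurrence(s) of x with (z * z)
  => ( y - ( z * z ) ) == 3
stmt 3: z := x - z  -- replace 2 occurrence(s) of z with (x - z)
  => ( y - ( ( x - z ) * ( x - z ) ) ) == 3
stmt 2: y := y - z  -- replace 1 occurrence(s) of y with (y - z)
  => ( ( y - z ) - ( ( x - z ) * ( x - z ) ) ) == 3
stmt 1: y := y + z  -- replace 1 occurrence(s) of y with (y + z)
  => ( ( ( y + z ) - z ) - ( ( x - z ) * ( x - z ) ) ) == 3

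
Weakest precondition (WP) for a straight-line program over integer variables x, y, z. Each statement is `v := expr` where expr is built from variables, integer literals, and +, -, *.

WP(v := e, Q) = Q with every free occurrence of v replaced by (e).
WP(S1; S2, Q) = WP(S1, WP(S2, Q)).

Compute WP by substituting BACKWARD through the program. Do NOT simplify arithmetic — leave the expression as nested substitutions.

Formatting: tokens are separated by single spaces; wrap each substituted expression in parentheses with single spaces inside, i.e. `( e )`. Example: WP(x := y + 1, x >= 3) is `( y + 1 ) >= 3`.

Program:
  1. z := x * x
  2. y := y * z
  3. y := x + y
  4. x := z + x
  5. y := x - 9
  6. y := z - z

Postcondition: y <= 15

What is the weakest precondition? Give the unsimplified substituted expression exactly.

post: y <= 15
stmt 6: y := z - z  -- replace 1 occurrence(s) of y with (z - z)
  => ( z - z ) <= 15
stmt 5: y := x - 9  -- replace 0 occurrence(s) of y with (x - 9)
  => ( z - z ) <= 15
stmt 4: x := z + x  -- replace 0 occurrence(s) of x with (z + x)
  => ( z - z ) <= 15
stmt 3: y := x + y  -- replace 0 occurrence(s) of y with (x + y)
  => ( z - z ) <= 15
stmt 2: y := y * z  -- replace 0 occurrence(s) of y with (y * z)
  => ( z - z ) <= 15
stmt 1: z := x * x  -- replace 2 occurrence(s) of z with (x * x)
  => ( ( x * x ) - ( x * x ) ) <= 15

Answer: ( ( x * x ) - ( x * x ) ) <= 15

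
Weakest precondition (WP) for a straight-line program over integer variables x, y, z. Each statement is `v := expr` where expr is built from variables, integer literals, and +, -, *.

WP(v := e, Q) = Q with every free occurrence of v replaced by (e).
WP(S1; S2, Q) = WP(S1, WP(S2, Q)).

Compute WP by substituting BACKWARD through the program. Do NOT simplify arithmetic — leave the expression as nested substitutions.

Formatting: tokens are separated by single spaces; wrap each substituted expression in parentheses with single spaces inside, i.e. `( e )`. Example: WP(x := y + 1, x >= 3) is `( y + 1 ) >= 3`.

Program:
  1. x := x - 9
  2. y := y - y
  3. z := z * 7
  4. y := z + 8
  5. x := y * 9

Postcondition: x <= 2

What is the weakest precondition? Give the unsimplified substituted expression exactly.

Answer: ( ( ( z * 7 ) + 8 ) * 9 ) <= 2

Derivation:
post: x <= 2
stmt 5: x := y * 9  -- replace 1 occurrence(s) of x with (y * 9)
  => ( y * 9 ) <= 2
stmt 4: y := z + 8  -- replace 1 occurrence(s) of y with (z + 8)
  => ( ( z + 8 ) * 9 ) <= 2
stmt 3: z := z * 7  -- replace 1 occurrence(s) of z with (z * 7)
  => ( ( ( z * 7 ) + 8 ) * 9 ) <= 2
stmt 2: y := y - y  -- replace 0 occurrence(s) of y with (y - y)
  => ( ( ( z * 7 ) + 8 ) * 9 ) <= 2
stmt 1: x := x - 9  -- replace 0 occurrence(s) of x with (x - 9)
  => ( ( ( z * 7 ) + 8 ) * 9 ) <= 2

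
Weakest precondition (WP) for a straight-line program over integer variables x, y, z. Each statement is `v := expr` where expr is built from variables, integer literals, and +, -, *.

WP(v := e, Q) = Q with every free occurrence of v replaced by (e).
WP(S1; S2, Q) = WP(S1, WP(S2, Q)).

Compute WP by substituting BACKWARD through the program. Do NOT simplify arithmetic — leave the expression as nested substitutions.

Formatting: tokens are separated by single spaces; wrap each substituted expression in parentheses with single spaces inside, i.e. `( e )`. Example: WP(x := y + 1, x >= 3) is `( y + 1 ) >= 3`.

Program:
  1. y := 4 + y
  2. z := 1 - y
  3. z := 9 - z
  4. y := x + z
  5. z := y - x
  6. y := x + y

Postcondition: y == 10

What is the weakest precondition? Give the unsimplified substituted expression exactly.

post: y == 10
stmt 6: y := x + y  -- replace 1 occurrence(s) of y with (x + y)
  => ( x + y ) == 10
stmt 5: z := y - x  -- replace 0 occurrence(s) of z with (y - x)
  => ( x + y ) == 10
stmt 4: y := x + z  -- replace 1 occurrence(s) of y with (x + z)
  => ( x + ( x + z ) ) == 10
stmt 3: z := 9 - z  -- replace 1 occurrence(s) of z with (9 - z)
  => ( x + ( x + ( 9 - z ) ) ) == 10
stmt 2: z := 1 - y  -- replace 1 occurrence(s) of z with (1 - y)
  => ( x + ( x + ( 9 - ( 1 - y ) ) ) ) == 10
stmt 1: y := 4 + y  -- replace 1 occurrence(s) of y with (4 + y)
  => ( x + ( x + ( 9 - ( 1 - ( 4 + y ) ) ) ) ) == 10

Answer: ( x + ( x + ( 9 - ( 1 - ( 4 + y ) ) ) ) ) == 10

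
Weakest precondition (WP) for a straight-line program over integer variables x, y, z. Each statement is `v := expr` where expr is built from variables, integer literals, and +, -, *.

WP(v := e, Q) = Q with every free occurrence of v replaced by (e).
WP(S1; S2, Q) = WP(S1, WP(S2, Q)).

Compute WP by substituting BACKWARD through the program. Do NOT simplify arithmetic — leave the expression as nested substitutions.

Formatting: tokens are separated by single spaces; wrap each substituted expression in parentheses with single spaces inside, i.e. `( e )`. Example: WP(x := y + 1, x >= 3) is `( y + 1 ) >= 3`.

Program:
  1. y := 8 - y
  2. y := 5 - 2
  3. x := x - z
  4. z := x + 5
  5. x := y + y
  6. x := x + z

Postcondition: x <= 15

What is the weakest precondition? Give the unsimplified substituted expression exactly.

Answer: ( ( ( 5 - 2 ) + ( 5 - 2 ) ) + ( ( x - z ) + 5 ) ) <= 15

Derivation:
post: x <= 15
stmt 6: x := x + z  -- replace 1 occurrence(s) of x with (x + z)
  => ( x + z ) <= 15
stmt 5: x := y + y  -- replace 1 occurrence(s) of x with (y + y)
  => ( ( y + y ) + z ) <= 15
stmt 4: z := x + 5  -- replace 1 occurrence(s) of z with (x + 5)
  => ( ( y + y ) + ( x + 5 ) ) <= 15
stmt 3: x := x - z  -- replace 1 occurrence(s) of x with (x - z)
  => ( ( y + y ) + ( ( x - z ) + 5 ) ) <= 15
stmt 2: y := 5 - 2  -- replace 2 occurrence(s) of y with (5 - 2)
  => ( ( ( 5 - 2 ) + ( 5 - 2 ) ) + ( ( x - z ) + 5 ) ) <= 15
stmt 1: y := 8 - y  -- replace 0 occurrence(s) of y with (8 - y)
  => ( ( ( 5 - 2 ) + ( 5 - 2 ) ) + ( ( x - z ) + 5 ) ) <= 15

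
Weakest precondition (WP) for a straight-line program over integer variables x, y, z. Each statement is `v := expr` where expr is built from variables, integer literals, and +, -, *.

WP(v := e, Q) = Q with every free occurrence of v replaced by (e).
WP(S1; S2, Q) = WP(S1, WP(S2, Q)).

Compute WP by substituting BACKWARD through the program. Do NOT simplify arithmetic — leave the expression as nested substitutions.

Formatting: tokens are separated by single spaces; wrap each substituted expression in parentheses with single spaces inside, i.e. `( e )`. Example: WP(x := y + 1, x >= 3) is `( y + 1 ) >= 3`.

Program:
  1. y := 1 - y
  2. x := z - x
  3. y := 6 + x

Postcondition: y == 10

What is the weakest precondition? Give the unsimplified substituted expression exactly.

post: y == 10
stmt 3: y := 6 + x  -- replace 1 occurrence(s) of y with (6 + x)
  => ( 6 + x ) == 10
stmt 2: x := z - x  -- replace 1 occurrence(s) of x with (z - x)
  => ( 6 + ( z - x ) ) == 10
stmt 1: y := 1 - y  -- replace 0 occurrence(s) of y with (1 - y)
  => ( 6 + ( z - x ) ) == 10

Answer: ( 6 + ( z - x ) ) == 10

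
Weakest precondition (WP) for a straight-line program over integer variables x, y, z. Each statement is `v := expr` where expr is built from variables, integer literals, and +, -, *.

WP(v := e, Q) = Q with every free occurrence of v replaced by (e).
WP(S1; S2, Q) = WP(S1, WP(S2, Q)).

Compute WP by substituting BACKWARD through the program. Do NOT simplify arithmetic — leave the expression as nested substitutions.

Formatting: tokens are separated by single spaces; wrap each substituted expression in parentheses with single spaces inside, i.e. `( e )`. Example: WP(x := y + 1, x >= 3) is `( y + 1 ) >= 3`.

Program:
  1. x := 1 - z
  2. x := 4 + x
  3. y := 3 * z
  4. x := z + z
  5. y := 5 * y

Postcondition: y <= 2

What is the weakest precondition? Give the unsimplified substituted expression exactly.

Answer: ( 5 * ( 3 * z ) ) <= 2

Derivation:
post: y <= 2
stmt 5: y := 5 * y  -- replace 1 occurrence(s) of y with (5 * y)
  => ( 5 * y ) <= 2
stmt 4: x := z + z  -- replace 0 occurrence(s) of x with (z + z)
  => ( 5 * y ) <= 2
stmt 3: y := 3 * z  -- replace 1 occurrence(s) of y with (3 * z)
  => ( 5 * ( 3 * z ) ) <= 2
stmt 2: x := 4 + x  -- replace 0 occurrence(s) of x with (4 + x)
  => ( 5 * ( 3 * z ) ) <= 2
stmt 1: x := 1 - z  -- replace 0 occurrence(s) of x with (1 - z)
  => ( 5 * ( 3 * z ) ) <= 2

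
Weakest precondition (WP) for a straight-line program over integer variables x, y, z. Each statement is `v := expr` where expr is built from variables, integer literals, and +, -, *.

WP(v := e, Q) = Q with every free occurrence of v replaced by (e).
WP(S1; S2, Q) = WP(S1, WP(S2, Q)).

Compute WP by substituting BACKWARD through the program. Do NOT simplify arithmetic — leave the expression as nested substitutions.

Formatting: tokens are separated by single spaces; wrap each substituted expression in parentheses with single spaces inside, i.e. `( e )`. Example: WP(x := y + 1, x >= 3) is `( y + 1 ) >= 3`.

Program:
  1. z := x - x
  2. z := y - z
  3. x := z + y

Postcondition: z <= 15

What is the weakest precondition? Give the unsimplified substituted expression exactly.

Answer: ( y - ( x - x ) ) <= 15

Derivation:
post: z <= 15
stmt 3: x := z + y  -- replace 0 occurrence(s) of x with (z + y)
  => z <= 15
stmt 2: z := y - z  -- replace 1 occurrence(s) of z with (y - z)
  => ( y - z ) <= 15
stmt 1: z := x - x  -- replace 1 occurrence(s) of z with (x - x)
  => ( y - ( x - x ) ) <= 15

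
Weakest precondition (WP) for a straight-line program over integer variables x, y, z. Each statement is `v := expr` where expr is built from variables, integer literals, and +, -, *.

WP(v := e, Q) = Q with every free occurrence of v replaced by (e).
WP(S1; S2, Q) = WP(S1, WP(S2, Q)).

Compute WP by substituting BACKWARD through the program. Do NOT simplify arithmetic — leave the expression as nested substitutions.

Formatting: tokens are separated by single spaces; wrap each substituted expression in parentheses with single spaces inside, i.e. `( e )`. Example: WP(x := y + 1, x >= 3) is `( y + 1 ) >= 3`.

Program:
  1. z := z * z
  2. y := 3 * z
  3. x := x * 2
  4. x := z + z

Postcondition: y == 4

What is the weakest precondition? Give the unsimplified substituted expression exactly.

Answer: ( 3 * ( z * z ) ) == 4

Derivation:
post: y == 4
stmt 4: x := z + z  -- replace 0 occurrence(s) of x with (z + z)
  => y == 4
stmt 3: x := x * 2  -- replace 0 occurrence(s) of x with (x * 2)
  => y == 4
stmt 2: y := 3 * z  -- replace 1 occurrence(s) of y with (3 * z)
  => ( 3 * z ) == 4
stmt 1: z := z * z  -- replace 1 occurrence(s) of z with (z * z)
  => ( 3 * ( z * z ) ) == 4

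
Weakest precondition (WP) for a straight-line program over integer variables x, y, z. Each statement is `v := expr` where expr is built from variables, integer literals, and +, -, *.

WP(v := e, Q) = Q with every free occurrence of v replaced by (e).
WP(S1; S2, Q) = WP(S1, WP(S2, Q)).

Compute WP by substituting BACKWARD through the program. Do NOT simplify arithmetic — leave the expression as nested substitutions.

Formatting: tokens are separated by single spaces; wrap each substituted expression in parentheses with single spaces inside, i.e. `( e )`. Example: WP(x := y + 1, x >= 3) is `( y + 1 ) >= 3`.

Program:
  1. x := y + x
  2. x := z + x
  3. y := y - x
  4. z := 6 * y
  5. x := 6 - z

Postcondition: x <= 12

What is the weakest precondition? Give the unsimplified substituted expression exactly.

Answer: ( 6 - ( 6 * ( y - ( z + ( y + x ) ) ) ) ) <= 12

Derivation:
post: x <= 12
stmt 5: x := 6 - z  -- replace 1 occurrence(s) of x with (6 - z)
  => ( 6 - z ) <= 12
stmt 4: z := 6 * y  -- replace 1 occurrence(s) of z with (6 * y)
  => ( 6 - ( 6 * y ) ) <= 12
stmt 3: y := y - x  -- replace 1 occurrence(s) of y with (y - x)
  => ( 6 - ( 6 * ( y - x ) ) ) <= 12
stmt 2: x := z + x  -- replace 1 occurrence(s) of x with (z + x)
  => ( 6 - ( 6 * ( y - ( z + x ) ) ) ) <= 12
stmt 1: x := y + x  -- replace 1 occurrence(s) of x with (y + x)
  => ( 6 - ( 6 * ( y - ( z + ( y + x ) ) ) ) ) <= 12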